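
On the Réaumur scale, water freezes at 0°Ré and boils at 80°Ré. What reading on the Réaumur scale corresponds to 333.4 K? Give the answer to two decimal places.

First in Celsius: 333.4 - 273.15 = 60.2500°C.
Linearly onto the Réaumur scale: 0 + (60.2500 / 100) × (80 - 0) = 48.20°Ré.

48.20°Ré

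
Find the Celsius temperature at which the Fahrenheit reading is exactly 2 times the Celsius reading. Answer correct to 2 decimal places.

Let C be the Celsius reading. The Fahrenheit reading is F = 1.8·C + 32.
Require F = 2·C: 1.8·C + 32 = 2·C.
(-0.2)·C = -32  ⇒  C = 160.00.

160.00°C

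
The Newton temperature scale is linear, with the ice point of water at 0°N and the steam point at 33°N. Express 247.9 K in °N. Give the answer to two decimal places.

-8.33°N

First in Celsius: 247.9 - 273.15 = -25.2500°C.
Linearly onto the Newton scale: 0 + (-25.2500 / 100) × (33 - 0) = -8.33°N.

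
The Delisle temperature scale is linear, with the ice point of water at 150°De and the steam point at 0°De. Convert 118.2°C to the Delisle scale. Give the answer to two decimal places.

Linearly onto the Delisle scale: 150 + (118.2000 / 100) × (0 - 150) = -27.30°De.

-27.30°De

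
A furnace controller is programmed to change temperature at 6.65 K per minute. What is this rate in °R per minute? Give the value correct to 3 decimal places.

Since only a temperature interval is involved, the additive offset between the scales drops out.
A change of 1 K is a change of 1.8°R, so 6.65 × 1.8 = 11.970.

11.970 °R/minute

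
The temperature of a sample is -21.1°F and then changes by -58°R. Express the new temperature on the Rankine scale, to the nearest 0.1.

380.6°R

Initial temperature in Celsius: (-21.1 - 32) × 5/9 = -29.5000°C.
The 58°R change is an interval, so only the factor 5/9 applies: -58 × 5/9 = -32.2222°C.
Final Celsius temperature: -29.5000 - 32.2222 = -61.7222°C.
In Rankine: -61.7222 × 1.8 + 491.67 = 380.6°R.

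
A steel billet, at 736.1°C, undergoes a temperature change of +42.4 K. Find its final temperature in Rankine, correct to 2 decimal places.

1892.97°R

The 42.4 K change is an interval; Kelvin and Celsius degrees are the same size, so ΔC = +42.4°C.
Final Celsius temperature: 736.1000 + 42.4000 = 778.5000°C.
In Rankine: 778.5000 × 1.8 + 491.67 = 1892.97°R.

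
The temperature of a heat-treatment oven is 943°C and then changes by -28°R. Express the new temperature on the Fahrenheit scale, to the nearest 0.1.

The 28°R change is an interval, so only the factor 5/9 applies: -28 × 5/9 = -15.5556°C.
Final Celsius temperature: 943.0000 - 15.5556 = 927.4444°C.
In Fahrenheit: 927.4444 × 1.8 + 32 = 1701.4°F.

1701.4°F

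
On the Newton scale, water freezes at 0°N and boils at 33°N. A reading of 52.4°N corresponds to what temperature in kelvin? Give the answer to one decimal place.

Linear interpolation between the fixed points: C = (52.4 - 0) × 100 / (33 - 0) = 158.7879°C.
Then 158.7879 + 273.15 = 431.9 K.

431.9 K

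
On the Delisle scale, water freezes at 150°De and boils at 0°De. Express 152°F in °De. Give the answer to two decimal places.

50.00°De

First in Celsius: (152 - 32) × 5/9 = 66.6667°C.
Linearly onto the Delisle scale: 150 + (66.6667 / 100) × (0 - 150) = 50.00°De.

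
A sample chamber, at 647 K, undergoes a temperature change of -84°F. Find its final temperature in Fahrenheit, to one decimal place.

620.9°F

Initial temperature in Celsius: 647 - 273.15 = 373.8500°C.
The 84°F change is an interval, so only the factor 5/9 applies: -84 × 5/9 = -46.6667°C.
Final Celsius temperature: 373.8500 - 46.6667 = 327.1833°C.
In Fahrenheit: 327.1833 × 1.8 + 32 = 620.9°F.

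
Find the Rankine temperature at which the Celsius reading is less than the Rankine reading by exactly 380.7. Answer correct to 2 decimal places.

241.99°R

Let R be the Rankine reading. The Celsius reading is C = 5/9·R - 273.15.
Require C - R = -380.7: (-4/9)·R - 273.15 = -380.7.
R = (-380.7 + 273.15) / (-4/9) = 241.99.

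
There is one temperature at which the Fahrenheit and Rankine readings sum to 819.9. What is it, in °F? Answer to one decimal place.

180.1°F

Let F be the Fahrenheit reading. The Rankine reading is R = 1·F + 459.67.
Require F + R = 819.9: (2)·F + 459.67 = 819.9.
F = (819.9 - 459.67) / (2) = 180.1.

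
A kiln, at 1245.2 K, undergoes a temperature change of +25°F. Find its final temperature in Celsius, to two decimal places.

985.94°C

Initial temperature in Celsius: 1245.2 - 273.15 = 972.0500°C.
The 25°F change is an interval, so only the factor 5/9 applies: +25 × 5/9 = +13.8889°C.
Final Celsius temperature: 972.0500 + 13.8889 = 985.9389°C.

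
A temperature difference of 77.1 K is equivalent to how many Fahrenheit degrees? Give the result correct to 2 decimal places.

138.78°F

An interval of 1 K corresponds to 1.8°F.
77.1 × 1.8 = 138.78.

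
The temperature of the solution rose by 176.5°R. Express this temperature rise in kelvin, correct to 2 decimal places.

98.06 K

For a temperature interval the offset drops out; only the factor 5/9 applies.
176.5 × 5/9 = 98.06.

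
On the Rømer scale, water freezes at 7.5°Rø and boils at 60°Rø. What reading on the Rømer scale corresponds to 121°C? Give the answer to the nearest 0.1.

71.0°Rø

Linearly onto the Rømer scale: 7.5 + (121.0000 / 100) × (60 - 7.5) = 71.0°Rø.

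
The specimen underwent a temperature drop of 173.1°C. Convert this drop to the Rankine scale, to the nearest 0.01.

Only the scale ratio 1.8 matters for a change in temperature.
173.1 × 1.8 = 311.58.

311.58°R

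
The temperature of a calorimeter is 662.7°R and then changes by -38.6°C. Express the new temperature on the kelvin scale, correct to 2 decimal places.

Initial temperature in Celsius: (662.7 - 491.67) × 5/9 = 95.0167°C.
Final Celsius temperature: 95.0167 - 38.6000 = 56.4167°C.
In kelvin: 56.4167 + 273.15 = 329.57 K.

329.57 K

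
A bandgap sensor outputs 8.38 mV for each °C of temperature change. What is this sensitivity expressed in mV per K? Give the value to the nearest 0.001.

8.380 mV per K

Since only a temperature interval is involved, the additive offset between the scales drops out.
A change of 1 K is a change of 1°C, so per K the value is 8.38 × 1 = 8.380.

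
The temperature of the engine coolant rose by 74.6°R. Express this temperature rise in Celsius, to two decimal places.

41.44°C

For a temperature interval the offset drops out; only the factor 5/9 applies.
74.6 × 5/9 = 41.44.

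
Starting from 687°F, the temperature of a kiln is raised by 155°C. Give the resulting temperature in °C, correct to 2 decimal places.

518.89°C

Initial temperature in Celsius: (687 - 32) × 5/9 = 363.8889°C.
Final Celsius temperature: 363.8889 + 155.0000 = 518.8889°C.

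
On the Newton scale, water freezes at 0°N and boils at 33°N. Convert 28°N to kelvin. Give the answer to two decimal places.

Linear interpolation between the fixed points: C = (28 - 0) × 100 / (33 - 0) = 84.8485°C.
Then 84.8485 + 273.15 = 358.00 K.

358.00 K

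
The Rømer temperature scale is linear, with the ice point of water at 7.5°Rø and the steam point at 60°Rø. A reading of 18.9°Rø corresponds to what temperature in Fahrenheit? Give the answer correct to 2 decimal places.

71.09°F

Linear interpolation between the fixed points: C = (18.9 - 7.5) × 100 / (60 - 7.5) = 21.7143°C.
Then 21.7143 × 1.8 + 32 = 71.09°F.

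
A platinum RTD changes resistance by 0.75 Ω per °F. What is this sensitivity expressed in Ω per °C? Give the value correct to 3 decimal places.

1.350 Ω per °C

Since only a temperature interval is involved, the additive offset between the scales drops out.
A change of 1°C is a change of 1.8°F, so per °C the value is 0.75 × 1.8 = 1.350.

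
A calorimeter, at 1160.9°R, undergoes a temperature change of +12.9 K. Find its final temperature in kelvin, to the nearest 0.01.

Initial temperature in Celsius: (1160.9 - 491.67) × 5/9 = 371.7944°C.
The 12.9 K change is an interval; Kelvin and Celsius degrees are the same size, so ΔC = +12.9°C.
Final Celsius temperature: 371.7944 + 12.9000 = 384.6944°C.
In kelvin: 384.6944 + 273.15 = 657.84 K.

657.84 K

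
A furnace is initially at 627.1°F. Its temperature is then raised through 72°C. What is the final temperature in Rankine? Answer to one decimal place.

Initial temperature in Celsius: (627.1 - 32) × 5/9 = 330.6111°C.
Final Celsius temperature: 330.6111 + 72.0000 = 402.6111°C.
In Rankine: 402.6111 × 1.8 + 491.67 = 1216.4°R.

1216.4°R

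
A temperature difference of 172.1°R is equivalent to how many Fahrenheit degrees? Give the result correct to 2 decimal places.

Rankine and Fahrenheit degrees are the same size, so the interval is unchanged: 172.10.

172.10°F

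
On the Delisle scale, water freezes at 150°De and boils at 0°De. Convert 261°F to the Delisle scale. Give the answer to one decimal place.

-40.8°De

First in Celsius: (261 - 32) × 5/9 = 127.2222°C.
Linearly onto the Delisle scale: 150 + (127.2222 / 100) × (0 - 150) = -40.8°De.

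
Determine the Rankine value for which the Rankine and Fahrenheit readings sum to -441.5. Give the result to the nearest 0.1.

9.1°R

Let R be the Rankine reading. The Fahrenheit reading is F = 1·R - 459.67.
Require R + F = -441.5: (2)·R - 459.67 = -441.5.
R = (-441.5 + 459.67) / (2) = 9.1.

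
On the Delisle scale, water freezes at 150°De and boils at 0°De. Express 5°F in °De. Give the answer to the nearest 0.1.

172.5°De

First in Celsius: (5 - 32) × 5/9 = -15.0000°C.
Linearly onto the Delisle scale: 150 + (-15.0000 / 100) × (0 - 150) = 172.5°De.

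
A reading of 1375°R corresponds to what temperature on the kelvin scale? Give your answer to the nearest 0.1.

763.9 K

In Celsius: (1375 - 491.67) × 5/9 = 490.7389°C.
In kelvin: 490.7389 + 273.15 = 763.9 K.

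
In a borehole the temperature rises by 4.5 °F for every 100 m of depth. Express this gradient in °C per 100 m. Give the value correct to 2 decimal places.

The quantity depends on a temperature interval, so only the ratio of degree sizes applies; the offset between the scales is irrelevant.
A change of 1°F is a change of 5/9°C, so 4.5 × 5/9 = 2.50.

2.50 °C/100 m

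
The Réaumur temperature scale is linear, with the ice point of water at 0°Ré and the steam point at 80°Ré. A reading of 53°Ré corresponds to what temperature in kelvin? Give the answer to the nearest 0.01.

Linear interpolation between the fixed points: C = (53 - 0) × 100 / (80 - 0) = 66.2500°C.
Then 66.2500 + 273.15 = 339.40 K.

339.40 K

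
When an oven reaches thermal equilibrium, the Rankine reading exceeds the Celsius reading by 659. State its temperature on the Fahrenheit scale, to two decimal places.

Let x be the Celsius reading; then the Rankine reading is 1.8·x + 491.67.
(1.8·x + 491.67) - x = 659  ⇒  (0.8)·x = 167.33  ⇒  x = 209.1625°C.
In Fahrenheit: 209.1625 × 1.8 + 32 = 408.49°F.

408.49°F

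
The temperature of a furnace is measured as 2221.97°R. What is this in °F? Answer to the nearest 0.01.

In Celsius: (2221.97 - 491.67) × 5/9 = 961.2778°C.
In Fahrenheit: 961.2778 × 1.8 + 32 = 1762.30°F.

1762.30°F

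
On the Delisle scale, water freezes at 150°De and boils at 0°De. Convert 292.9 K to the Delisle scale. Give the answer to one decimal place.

120.4°De

First in Celsius: 292.9 - 273.15 = 19.7500°C.
Linearly onto the Delisle scale: 150 + (19.7500 / 100) × (0 - 150) = 120.4°De.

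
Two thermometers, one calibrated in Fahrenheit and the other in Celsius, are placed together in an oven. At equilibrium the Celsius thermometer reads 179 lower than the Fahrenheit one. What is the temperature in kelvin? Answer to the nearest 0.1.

456.9 K

Let x be the Fahrenheit reading; then the Celsius reading is 5/9·x - 17.7778.
(5/9·x - 17.7778) - x = -179  ⇒  (-4/9)·x = -161.222  ⇒  x = 362.7500°F.
In Celsius: (362.75 - 32) × 5/9 = 183.7500°C.
In kelvin: 183.7500 + 273.15 = 456.9 K.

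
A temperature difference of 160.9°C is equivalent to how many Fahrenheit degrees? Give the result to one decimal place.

Only the scale ratio 1.8 matters for a change in temperature.
160.9 × 1.8 = 289.6.

289.6°F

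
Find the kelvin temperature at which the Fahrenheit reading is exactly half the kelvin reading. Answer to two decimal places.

Let K be the kelvin reading. The Fahrenheit reading is F = 1.8·K - 459.67.
Require F = 0.5·K: 1.8·K - 459.67 = 0.5·K.
(1.3)·K = 459.67  ⇒  K = 353.59.

353.59 K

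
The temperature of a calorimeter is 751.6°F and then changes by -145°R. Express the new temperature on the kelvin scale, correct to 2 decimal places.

Initial temperature in Celsius: (751.6 - 32) × 5/9 = 399.7778°C.
The 145°R change is an interval, so only the factor 5/9 applies: -145 × 5/9 = -80.5556°C.
Final Celsius temperature: 399.7778 - 80.5556 = 319.2222°C.
In kelvin: 319.2222 + 273.15 = 592.37 K.

592.37 K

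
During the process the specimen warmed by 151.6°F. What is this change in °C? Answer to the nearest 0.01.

For a temperature interval the offset drops out; only the factor 5/9 applies.
151.6 × 5/9 = 84.22.

84.22°C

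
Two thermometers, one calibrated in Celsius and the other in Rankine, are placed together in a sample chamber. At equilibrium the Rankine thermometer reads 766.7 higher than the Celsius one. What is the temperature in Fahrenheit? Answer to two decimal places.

650.82°F

Let x be the Celsius reading; then the Rankine reading is 1.8·x + 491.67.
(1.8·x + 491.67) - x = 766.7  ⇒  (0.8)·x = 275.03  ⇒  x = 343.7875°C.
In Fahrenheit: 343.7875 × 1.8 + 32 = 650.82°F.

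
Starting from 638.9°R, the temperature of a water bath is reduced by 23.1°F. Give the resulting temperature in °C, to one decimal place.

Initial temperature in Celsius: (638.9 - 491.67) × 5/9 = 81.7944°C.
The 23.1°F change is an interval, so only the factor 5/9 applies: -23.1 × 5/9 = -12.8333°C.
Final Celsius temperature: 81.7944 - 12.8333 = 68.9611°C.

69.0°C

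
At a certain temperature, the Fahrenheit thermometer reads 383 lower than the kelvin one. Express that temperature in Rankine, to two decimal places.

172.51°R

Let x be the kelvin reading; then the Fahrenheit reading is 1.8·x - 459.67.
(1.8·x - 459.67) - x = -383  ⇒  (0.8)·x = 76.67  ⇒  x = 95.8375 K.
In Celsius: 95.8375 - 273.15 = -177.3125°C.
In Rankine: -177.3125 × 1.8 + 491.67 = 172.51°R.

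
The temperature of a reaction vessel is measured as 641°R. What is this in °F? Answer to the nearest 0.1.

181.3°F

In Celsius: (641 - 491.67) × 5/9 = 82.9611°C.
In Fahrenheit: 82.9611 × 1.8 + 32 = 181.3°F.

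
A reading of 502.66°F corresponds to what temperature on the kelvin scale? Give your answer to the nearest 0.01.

In Celsius: (502.66 - 32) × 5/9 = 261.4778°C.
In kelvin: 261.4778 + 273.15 = 534.63 K.

534.63 K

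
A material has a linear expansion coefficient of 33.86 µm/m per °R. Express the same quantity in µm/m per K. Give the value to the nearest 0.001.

The quantity depends on a temperature interval, so only the ratio of degree sizes applies; the offset between the scales is irrelevant.
A change of 1 K is a change of 1.8°R, so per K the value is 33.86 × 1.8 = 60.948.

60.948 µm/m per K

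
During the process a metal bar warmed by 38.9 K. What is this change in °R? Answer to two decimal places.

70.02°R

An interval of 1 K corresponds to 1.8°R.
38.9 × 1.8 = 70.02.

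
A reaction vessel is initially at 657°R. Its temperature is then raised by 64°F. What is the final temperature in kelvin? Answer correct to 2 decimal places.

Initial temperature in Celsius: (657 - 491.67) × 5/9 = 91.8500°C.
The 64°F change is an interval, so only the factor 5/9 applies: +64 × 5/9 = +35.5556°C.
Final Celsius temperature: 91.8500 + 35.5556 = 127.4056°C.
In kelvin: 127.4056 + 273.15 = 400.56 K.

400.56 K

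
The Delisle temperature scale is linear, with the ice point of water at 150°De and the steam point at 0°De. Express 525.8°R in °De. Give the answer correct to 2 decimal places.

121.56°De

First in Celsius: (525.8 - 491.67) × 5/9 = 18.9611°C.
Linearly onto the Delisle scale: 150 + (18.9611 / 100) × (0 - 150) = 121.56°De.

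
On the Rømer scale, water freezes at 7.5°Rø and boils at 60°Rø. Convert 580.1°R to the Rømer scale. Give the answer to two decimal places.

First in Celsius: (580.1 - 491.67) × 5/9 = 49.1278°C.
Linearly onto the Rømer scale: 7.5 + (49.1278 / 100) × (60 - 7.5) = 33.29°Rø.

33.29°Rø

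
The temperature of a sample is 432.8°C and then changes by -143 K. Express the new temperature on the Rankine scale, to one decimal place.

The 143 K change is an interval; Kelvin and Celsius degrees are the same size, so ΔC = -143°C.
Final Celsius temperature: 432.8000 - 143.0000 = 289.8000°C.
In Rankine: 289.8000 × 1.8 + 491.67 = 1013.3°R.

1013.3°R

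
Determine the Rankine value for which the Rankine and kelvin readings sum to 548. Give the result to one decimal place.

Let R be the Rankine reading. The kelvin reading is K = 5/9·R.
Require R + K = 548: (14/9)·R = 548.
R = (548) / (14/9) = 352.3.

352.3°R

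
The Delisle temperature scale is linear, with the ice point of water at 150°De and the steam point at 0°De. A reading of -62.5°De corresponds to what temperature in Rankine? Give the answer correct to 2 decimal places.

746.67°R

Linear interpolation between the fixed points: C = (-62.5 - 150) × 100 / (0 - 150) = 141.6667°C.
Then 141.6667 × 1.8 + 491.67 = 746.67°R.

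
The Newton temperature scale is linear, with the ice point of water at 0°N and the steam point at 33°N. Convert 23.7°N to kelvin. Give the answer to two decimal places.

344.97 K

Linear interpolation between the fixed points: C = (23.7 - 0) × 100 / (33 - 0) = 71.8182°C.
Then 71.8182 + 273.15 = 344.97 K.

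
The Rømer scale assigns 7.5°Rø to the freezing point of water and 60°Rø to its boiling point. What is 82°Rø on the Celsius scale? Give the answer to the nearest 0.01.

Linear interpolation between the fixed points: C = (82 - 7.5) × 100 / (60 - 7.5) = 141.9048°C.

141.90°C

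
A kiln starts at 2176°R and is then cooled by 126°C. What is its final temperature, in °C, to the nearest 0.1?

809.7°C

Initial temperature in Celsius: (2176 - 491.67) × 5/9 = 935.7389°C.
Final Celsius temperature: 935.7389 - 126.0000 = 809.7389°C.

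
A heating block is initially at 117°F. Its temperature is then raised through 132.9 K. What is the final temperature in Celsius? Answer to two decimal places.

Initial temperature in Celsius: (117 - 32) × 5/9 = 47.2222°C.
The 132.9 K change is an interval; Kelvin and Celsius degrees are the same size, so ΔC = +132.9°C.
Final Celsius temperature: 47.2222 + 132.9000 = 180.1222°C.

180.12°C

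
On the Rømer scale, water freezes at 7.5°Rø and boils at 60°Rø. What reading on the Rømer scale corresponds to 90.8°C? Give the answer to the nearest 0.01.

55.17°Rø

Linearly onto the Rømer scale: 7.5 + (90.8000 / 100) × (60 - 7.5) = 55.17°Rø.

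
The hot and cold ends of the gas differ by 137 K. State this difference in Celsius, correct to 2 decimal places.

137.00°C

Kelvin and Celsius degrees are the same size, so the interval is unchanged: 137.00.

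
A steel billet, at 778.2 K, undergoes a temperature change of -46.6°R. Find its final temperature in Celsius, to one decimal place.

Initial temperature in Celsius: 778.2 - 273.15 = 505.0500°C.
The 46.6°R change is an interval, so only the factor 5/9 applies: -46.6 × 5/9 = -25.8889°C.
Final Celsius temperature: 505.0500 - 25.8889 = 479.1611°C.

479.2°C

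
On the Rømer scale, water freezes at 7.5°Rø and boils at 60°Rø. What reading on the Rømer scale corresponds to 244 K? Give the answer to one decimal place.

-7.8°Rø

First in Celsius: 244 - 273.15 = -29.1500°C.
Linearly onto the Rømer scale: 7.5 + (-29.1500 / 100) × (60 - 7.5) = -7.8°Rø.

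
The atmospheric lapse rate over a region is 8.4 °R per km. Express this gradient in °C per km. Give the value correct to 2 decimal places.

4.67 °C/km

The quantity depends on a temperature interval, so only the ratio of degree sizes applies; the offset between the scales is irrelevant.
A change of 1°R is a change of 5/9°C, so 8.4 × 5/9 = 4.67.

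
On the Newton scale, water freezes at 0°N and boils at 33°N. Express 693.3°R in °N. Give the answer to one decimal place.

37.0°N

First in Celsius: (693.3 - 491.67) × 5/9 = 112.0167°C.
Linearly onto the Newton scale: 0 + (112.0167 / 100) × (33 - 0) = 37.0°N.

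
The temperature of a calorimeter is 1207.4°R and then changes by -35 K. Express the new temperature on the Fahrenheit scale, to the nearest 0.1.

Initial temperature in Celsius: (1207.4 - 491.67) × 5/9 = 397.6278°C.
The 35 K change is an interval; Kelvin and Celsius degrees are the same size, so ΔC = -35°C.
Final Celsius temperature: 397.6278 - 35.0000 = 362.6278°C.
In Fahrenheit: 362.6278 × 1.8 + 32 = 684.7°F.

684.7°F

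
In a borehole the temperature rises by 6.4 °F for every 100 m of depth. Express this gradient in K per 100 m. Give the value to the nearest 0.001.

3.556 K/100 m

The quantity depends on a temperature interval, so only the ratio of degree sizes applies; the offset between the scales is irrelevant.
A change of 1°F is a change of 5/9 K, so 6.4 × 5/9 = 3.556.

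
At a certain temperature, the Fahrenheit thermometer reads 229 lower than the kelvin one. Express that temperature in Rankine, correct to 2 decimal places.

Let x be the kelvin reading; then the Fahrenheit reading is 1.8·x - 459.67.
(1.8·x - 459.67) - x = -229  ⇒  (0.8)·x = 230.67  ⇒  x = 288.3375 K.
In Celsius: 288.3375 - 273.15 = 15.1875°C.
In Rankine: 15.1875 × 1.8 + 491.67 = 519.01°R.

519.01°R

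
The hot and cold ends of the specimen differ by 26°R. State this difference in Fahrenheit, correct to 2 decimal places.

Rankine and Fahrenheit degrees are the same size, so the interval is unchanged: 26.00.

26.00°F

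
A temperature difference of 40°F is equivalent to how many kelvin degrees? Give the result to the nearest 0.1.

For a temperature interval the offset drops out; only the factor 5/9 applies.
40 × 5/9 = 22.2.

22.2 K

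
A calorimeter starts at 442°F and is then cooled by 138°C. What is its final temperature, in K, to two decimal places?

Initial temperature in Celsius: (442 - 32) × 5/9 = 227.7778°C.
Final Celsius temperature: 227.7778 - 138.0000 = 89.7778°C.
In kelvin: 89.7778 + 273.15 = 362.93 K.

362.93 K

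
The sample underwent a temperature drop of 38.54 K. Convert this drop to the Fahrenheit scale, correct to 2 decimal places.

69.37°F

An interval of 1 K corresponds to 1.8°F.
38.54 × 1.8 = 69.37.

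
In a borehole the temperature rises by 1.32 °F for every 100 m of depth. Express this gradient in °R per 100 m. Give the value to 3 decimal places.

The quantity depends on a temperature interval, so only the ratio of degree sizes applies; the offset between the scales is irrelevant.
A change of 1°F is a change of 1°R, so 1.32 × 1 = 1.320.

1.320 °R/100 m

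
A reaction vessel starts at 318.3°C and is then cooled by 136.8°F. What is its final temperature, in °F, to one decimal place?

468.1°F

The 136.8°F change is an interval, so only the factor 5/9 applies: -136.8 × 5/9 = -76.0000°C.
Final Celsius temperature: 318.3000 - 76.0000 = 242.3000°C.
In Fahrenheit: 242.3000 × 1.8 + 32 = 468.1°F.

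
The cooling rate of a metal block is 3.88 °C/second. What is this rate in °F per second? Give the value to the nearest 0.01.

Since only a temperature interval is involved, the additive offset between the scales drops out.
A change of 1°C is a change of 1.8°F, so 3.88 × 1.8 = 6.98.

6.98 °F/second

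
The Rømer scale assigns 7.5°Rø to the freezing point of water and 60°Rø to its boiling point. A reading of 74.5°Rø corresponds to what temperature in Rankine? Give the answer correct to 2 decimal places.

721.38°R

Linear interpolation between the fixed points: C = (74.5 - 7.5) × 100 / (60 - 7.5) = 127.6190°C.
Then 127.6190 × 1.8 + 491.67 = 721.38°R.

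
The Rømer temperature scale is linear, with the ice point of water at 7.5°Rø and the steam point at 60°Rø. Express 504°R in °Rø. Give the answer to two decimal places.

11.10°Rø

First in Celsius: (504 - 491.67) × 5/9 = 6.8500°C.
Linearly onto the Rømer scale: 7.5 + (6.8500 / 100) × (60 - 7.5) = 11.10°Rø.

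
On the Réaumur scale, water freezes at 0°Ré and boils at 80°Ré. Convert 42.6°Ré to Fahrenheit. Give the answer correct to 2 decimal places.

Linear interpolation between the fixed points: C = (42.6 - 0) × 100 / (80 - 0) = 53.2500°C.
Then 53.2500 × 1.8 + 32 = 127.85°F.

127.85°F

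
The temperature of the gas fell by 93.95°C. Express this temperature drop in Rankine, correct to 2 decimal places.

Only the scale ratio 1.8 matters for a change in temperature.
93.95 × 1.8 = 169.11.

169.11°R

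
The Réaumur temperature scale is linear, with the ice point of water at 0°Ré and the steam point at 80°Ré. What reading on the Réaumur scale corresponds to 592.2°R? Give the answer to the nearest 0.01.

44.68°Ré

First in Celsius: (592.2 - 491.67) × 5/9 = 55.8500°C.
Linearly onto the Réaumur scale: 0 + (55.8500 / 100) × (80 - 0) = 44.68°Ré.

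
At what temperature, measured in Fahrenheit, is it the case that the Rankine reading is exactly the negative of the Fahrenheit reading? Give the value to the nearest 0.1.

-229.8°F

Let F be the Fahrenheit reading. The Rankine reading is R = 1·F + 459.67.
Require R = -1·F: 1·F + 459.67 = -1·F.
(2)·F = -459.67  ⇒  F = -229.8.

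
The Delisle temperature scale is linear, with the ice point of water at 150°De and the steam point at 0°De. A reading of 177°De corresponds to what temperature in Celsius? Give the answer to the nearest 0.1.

-18.0°C

Linear interpolation between the fixed points: C = (177 - 150) × 100 / (0 - 150) = -18.0000°C.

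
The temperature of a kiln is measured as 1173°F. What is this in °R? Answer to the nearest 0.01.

In Celsius: (1173 - 32) × 5/9 = 633.8889°C.
In Rankine: 633.8889 × 1.8 + 491.67 = 1632.67°R.

1632.67°R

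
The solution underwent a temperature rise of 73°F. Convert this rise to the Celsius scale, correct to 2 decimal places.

40.56°C

For a temperature interval the offset drops out; only the factor 5/9 applies.
73 × 5/9 = 40.56.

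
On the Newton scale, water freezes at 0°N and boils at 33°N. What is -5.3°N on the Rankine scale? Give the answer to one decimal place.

Linear interpolation between the fixed points: C = (-5.3 - 0) × 100 / (33 - 0) = -16.0606°C.
Then -16.0606 × 1.8 + 491.67 = 462.8°R.

462.8°R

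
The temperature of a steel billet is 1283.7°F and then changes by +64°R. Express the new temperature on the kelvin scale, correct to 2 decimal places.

1004.09 K

Initial temperature in Celsius: (1283.7 - 32) × 5/9 = 695.3889°C.
The 64°R change is an interval, so only the factor 5/9 applies: +64 × 5/9 = +35.5556°C.
Final Celsius temperature: 695.3889 + 35.5556 = 730.9444°C.
In kelvin: 730.9444 + 273.15 = 1004.09 K.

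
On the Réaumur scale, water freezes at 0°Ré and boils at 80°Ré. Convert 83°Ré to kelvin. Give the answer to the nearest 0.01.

Linear interpolation between the fixed points: C = (83 - 0) × 100 / (80 - 0) = 103.7500°C.
Then 103.7500 + 273.15 = 376.90 K.

376.90 K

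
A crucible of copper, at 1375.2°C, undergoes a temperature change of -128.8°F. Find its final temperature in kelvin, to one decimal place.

The 128.8°F change is an interval, so only the factor 5/9 applies: -128.8 × 5/9 = -71.5556°C.
Final Celsius temperature: 1375.2000 - 71.5556 = 1303.6444°C.
In kelvin: 1303.6444 + 273.15 = 1576.8 K.

1576.8 K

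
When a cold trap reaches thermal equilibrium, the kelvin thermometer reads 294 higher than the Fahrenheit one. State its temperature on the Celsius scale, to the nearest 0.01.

Let x be the Fahrenheit reading; then the kelvin reading is 5/9·x + 255.372.
(5/9·x + 255.372) - x = 294  ⇒  (-4/9)·x = 38.6278  ⇒  x = -86.9125°F.
In Celsius: (-86.9125 - 32) × 5/9 = -66.06°C.

-66.06°C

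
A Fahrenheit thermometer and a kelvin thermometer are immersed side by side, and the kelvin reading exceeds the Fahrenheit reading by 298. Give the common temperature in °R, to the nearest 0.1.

363.8°R

Let x be the Fahrenheit reading; then the kelvin reading is 5/9·x + 255.372.
(5/9·x + 255.372) - x = 298  ⇒  (-4/9)·x = 42.6278  ⇒  x = -95.9125°F.
In Celsius: (-95.9125 - 32) × 5/9 = -71.0625°C.
In Rankine: -71.0625 × 1.8 + 491.67 = 363.8°R.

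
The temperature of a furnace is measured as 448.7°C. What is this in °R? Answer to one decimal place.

1299.3°R

In Rankine: 448.7000 × 1.8 + 491.67 = 1299.3°R.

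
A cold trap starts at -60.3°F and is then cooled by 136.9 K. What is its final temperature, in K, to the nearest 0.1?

Initial temperature in Celsius: (-60.3 - 32) × 5/9 = -51.2778°C.
The 136.9 K change is an interval; Kelvin and Celsius degrees are the same size, so ΔC = -136.9°C.
Final Celsius temperature: -51.2778 - 136.9000 = -188.1778°C.
In kelvin: -188.1778 + 273.15 = 85.0 K.

85.0 K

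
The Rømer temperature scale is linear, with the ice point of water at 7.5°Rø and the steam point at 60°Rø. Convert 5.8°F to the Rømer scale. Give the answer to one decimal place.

-0.1°Rø

First in Celsius: (5.8 - 32) × 5/9 = -14.5556°C.
Linearly onto the Rømer scale: 7.5 + (-14.5556 / 100) × (60 - 7.5) = -0.1°Rø.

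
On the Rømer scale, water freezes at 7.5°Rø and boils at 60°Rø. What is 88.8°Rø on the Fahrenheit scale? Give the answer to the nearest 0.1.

Linear interpolation between the fixed points: C = (88.8 - 7.5) × 100 / (60 - 7.5) = 154.8571°C.
Then 154.8571 × 1.8 + 32 = 310.7°F.

310.7°F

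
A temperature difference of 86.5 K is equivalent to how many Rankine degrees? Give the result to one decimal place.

For a temperature interval the offset drops out; only the factor 1.8 applies.
86.5 × 1.8 = 155.7.

155.7°R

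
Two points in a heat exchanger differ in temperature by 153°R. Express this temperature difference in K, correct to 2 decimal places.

Only the scale ratio 5/9 matters for a change in temperature.
153 × 5/9 = 85.00.

85.00 K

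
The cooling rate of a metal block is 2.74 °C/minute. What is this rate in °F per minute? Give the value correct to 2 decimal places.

4.93 °F/minute

The quantity depends on a temperature interval, so only the ratio of degree sizes applies; the offset between the scales is irrelevant.
A change of 1°C is a change of 1.8°F, so 2.74 × 1.8 = 4.93.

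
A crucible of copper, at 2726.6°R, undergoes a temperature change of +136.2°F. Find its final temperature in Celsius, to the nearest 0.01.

Initial temperature in Celsius: (2726.6 - 491.67) × 5/9 = 1241.6278°C.
The 136.2°F change is an interval, so only the factor 5/9 applies: +136.2 × 5/9 = +75.6667°C.
Final Celsius temperature: 1241.6278 + 75.6667 = 1317.2944°C.

1317.29°C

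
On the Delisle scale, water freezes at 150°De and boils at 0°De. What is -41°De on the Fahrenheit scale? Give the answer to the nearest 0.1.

261.2°F

Linear interpolation between the fixed points: C = (-41 - 150) × 100 / (0 - 150) = 127.3333°C.
Then 127.3333 × 1.8 + 32 = 261.2°F.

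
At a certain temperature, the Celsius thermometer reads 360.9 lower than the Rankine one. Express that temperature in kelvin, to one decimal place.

Let x be the Rankine reading; then the Celsius reading is 5/9·x - 273.15.
(5/9·x - 273.15) - x = -360.9  ⇒  (-4/9)·x = -87.75  ⇒  x = 197.4375°R.
In Celsius: (197.4375 - 491.67) × 5/9 = -163.4625°C.
In kelvin: -163.4625 + 273.15 = 109.7 K.

109.7 K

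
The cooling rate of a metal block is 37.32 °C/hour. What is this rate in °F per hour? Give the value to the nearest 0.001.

67.176 °F/hour

The quantity depends on a temperature interval, so only the ratio of degree sizes applies; the offset between the scales is irrelevant.
A change of 1°C is a change of 1.8°F, so 37.32 × 1.8 = 67.176.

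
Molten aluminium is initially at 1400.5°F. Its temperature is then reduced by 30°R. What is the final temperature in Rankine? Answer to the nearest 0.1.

Initial temperature in Celsius: (1400.5 - 32) × 5/9 = 760.2778°C.
The 30°R change is an interval, so only the factor 5/9 applies: -30 × 5/9 = -16.6667°C.
Final Celsius temperature: 760.2778 - 16.6667 = 743.6111°C.
In Rankine: 743.6111 × 1.8 + 491.67 = 1830.2°R.

1830.2°R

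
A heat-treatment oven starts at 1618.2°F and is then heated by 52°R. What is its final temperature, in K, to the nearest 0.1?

Initial temperature in Celsius: (1618.2 - 32) × 5/9 = 881.2222°C.
The 52°R change is an interval, so only the factor 5/9 applies: +52 × 5/9 = +28.8889°C.
Final Celsius temperature: 881.2222 + 28.8889 = 910.1111°C.
In kelvin: 910.1111 + 273.15 = 1183.3 K.

1183.3 K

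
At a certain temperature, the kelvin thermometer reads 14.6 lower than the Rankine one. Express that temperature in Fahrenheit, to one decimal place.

-426.8°F

Let x be the Rankine reading; then the kelvin reading is 5/9·x.
(5/9·x) - x = -14.6  ⇒  (-4/9)·x = -14.6  ⇒  x = 32.8500°R.
In Celsius: (32.85 - 491.67) × 5/9 = -254.9000°C.
In Fahrenheit: -254.9000 × 1.8 + 32 = -426.8°F.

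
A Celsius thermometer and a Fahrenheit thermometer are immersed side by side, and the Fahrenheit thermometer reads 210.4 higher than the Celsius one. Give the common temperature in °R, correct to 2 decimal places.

893.07°R

Let x be the Celsius reading; then the Fahrenheit reading is 1.8·x + 32.
(1.8·x + 32) - x = 210.4  ⇒  (0.8)·x = 178.4  ⇒  x = 223.0000°C.
In Rankine: 223.0000 × 1.8 + 491.67 = 893.07°R.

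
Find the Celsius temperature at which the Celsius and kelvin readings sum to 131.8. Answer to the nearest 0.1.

Let C be the Celsius reading. The kelvin reading is K = 1·C + 273.15.
Require C + K = 131.8: (2)·C + 273.15 = 131.8.
C = (131.8 - 273.15) / (2) = -70.7.

-70.7°C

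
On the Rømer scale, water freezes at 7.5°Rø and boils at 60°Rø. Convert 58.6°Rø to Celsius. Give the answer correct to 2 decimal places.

97.33°C

Linear interpolation between the fixed points: C = (58.6 - 7.5) × 100 / (60 - 7.5) = 97.3333°C.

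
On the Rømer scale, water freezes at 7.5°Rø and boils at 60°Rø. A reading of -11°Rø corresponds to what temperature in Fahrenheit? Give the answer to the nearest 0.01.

Linear interpolation between the fixed points: C = (-11 - 7.5) × 100 / (60 - 7.5) = -35.2381°C.
Then -35.2381 × 1.8 + 32 = -31.43°F.

-31.43°F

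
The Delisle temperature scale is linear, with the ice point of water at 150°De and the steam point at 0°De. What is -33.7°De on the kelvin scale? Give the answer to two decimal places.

395.62 K

Linear interpolation between the fixed points: C = (-33.7 - 150) × 100 / (0 - 150) = 122.4667°C.
Then 122.4667 + 273.15 = 395.62 K.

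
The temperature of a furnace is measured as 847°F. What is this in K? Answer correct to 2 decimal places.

725.93 K

In Celsius: (847 - 32) × 5/9 = 452.7778°C.
In kelvin: 452.7778 + 273.15 = 725.93 K.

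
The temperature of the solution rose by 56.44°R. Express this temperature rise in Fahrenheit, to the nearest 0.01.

56.44°F

Rankine and Fahrenheit degrees are the same size, so the interval is unchanged: 56.44.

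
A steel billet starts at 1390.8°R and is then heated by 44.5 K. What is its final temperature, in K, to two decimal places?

817.17 K

Initial temperature in Celsius: (1390.8 - 491.67) × 5/9 = 499.5167°C.
The 44.5 K change is an interval; Kelvin and Celsius degrees are the same size, so ΔC = +44.5°C.
Final Celsius temperature: 499.5167 + 44.5000 = 544.0167°C.
In kelvin: 544.0167 + 273.15 = 817.17 K.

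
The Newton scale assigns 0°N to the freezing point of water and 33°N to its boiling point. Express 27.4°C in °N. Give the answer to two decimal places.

Linearly onto the Newton scale: 0 + (27.4000 / 100) × (33 - 0) = 9.04°N.

9.04°N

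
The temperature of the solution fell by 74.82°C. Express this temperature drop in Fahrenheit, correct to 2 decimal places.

An interval of 1°C corresponds to 1.8°F.
74.82 × 1.8 = 134.68.

134.68°F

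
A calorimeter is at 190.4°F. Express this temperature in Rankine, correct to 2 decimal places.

In Celsius: (190.4 - 32) × 5/9 = 88.0000°C.
In Rankine: 88.0000 × 1.8 + 491.67 = 650.07°R.

650.07°R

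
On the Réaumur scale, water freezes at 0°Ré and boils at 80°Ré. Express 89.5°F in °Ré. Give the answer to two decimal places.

25.56°Ré

First in Celsius: (89.5 - 32) × 5/9 = 31.9444°C.
Linearly onto the Réaumur scale: 0 + (31.9444 / 100) × (80 - 0) = 25.56°Ré.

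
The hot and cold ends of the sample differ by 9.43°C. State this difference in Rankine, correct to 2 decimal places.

16.97°R

An interval of 1°C corresponds to 1.8°R.
9.43 × 1.8 = 16.97.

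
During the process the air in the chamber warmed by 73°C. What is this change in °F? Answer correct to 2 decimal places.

131.40°F

Only the scale ratio 1.8 matters for a change in temperature.
73 × 1.8 = 131.40.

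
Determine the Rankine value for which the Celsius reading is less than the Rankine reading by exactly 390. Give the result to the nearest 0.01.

262.91°R

Let R be the Rankine reading. The Celsius reading is C = 5/9·R - 273.15.
Require C - R = -390: (-4/9)·R - 273.15 = -390.
R = (-390 + 273.15) / (-4/9) = 262.91.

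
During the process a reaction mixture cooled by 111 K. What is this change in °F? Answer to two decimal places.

Only the scale ratio 1.8 matters for a change in temperature.
111 × 1.8 = 199.80.

199.80°F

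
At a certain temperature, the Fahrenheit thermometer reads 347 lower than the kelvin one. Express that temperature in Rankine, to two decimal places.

253.51°R

Let x be the kelvin reading; then the Fahrenheit reading is 1.8·x - 459.67.
(1.8·x - 459.67) - x = -347  ⇒  (0.8)·x = 112.67  ⇒  x = 140.8375 K.
In Celsius: 140.8375 - 273.15 = -132.3125°C.
In Rankine: -132.3125 × 1.8 + 491.67 = 253.51°R.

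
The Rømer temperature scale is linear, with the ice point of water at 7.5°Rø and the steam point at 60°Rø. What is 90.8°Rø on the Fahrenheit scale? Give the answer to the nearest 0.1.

317.6°F

Linear interpolation between the fixed points: C = (90.8 - 7.5) × 100 / (60 - 7.5) = 158.6667°C.
Then 158.6667 × 1.8 + 32 = 317.6°F.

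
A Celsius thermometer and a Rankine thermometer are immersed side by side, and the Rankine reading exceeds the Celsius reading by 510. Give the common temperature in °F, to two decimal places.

73.24°F

Let x be the Celsius reading; then the Rankine reading is 1.8·x + 491.67.
(1.8·x + 491.67) - x = 510  ⇒  (0.8)·x = 18.33  ⇒  x = 22.9125°C.
In Fahrenheit: 22.9125 × 1.8 + 32 = 73.24°F.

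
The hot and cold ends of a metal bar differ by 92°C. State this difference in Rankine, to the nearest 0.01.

165.60°R

Only the scale ratio 1.8 matters for a change in temperature.
92 × 1.8 = 165.60.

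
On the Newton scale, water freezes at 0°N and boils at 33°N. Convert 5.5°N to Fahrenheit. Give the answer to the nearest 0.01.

62.00°F

Linear interpolation between the fixed points: C = (5.5 - 0) × 100 / (33 - 0) = 16.6667°C.
Then 16.6667 × 1.8 + 32 = 62.00°F.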